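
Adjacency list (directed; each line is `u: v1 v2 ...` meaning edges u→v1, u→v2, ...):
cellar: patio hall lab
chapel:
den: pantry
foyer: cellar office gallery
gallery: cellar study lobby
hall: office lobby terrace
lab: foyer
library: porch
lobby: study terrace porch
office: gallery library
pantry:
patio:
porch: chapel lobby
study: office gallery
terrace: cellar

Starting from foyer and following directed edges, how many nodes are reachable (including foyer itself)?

13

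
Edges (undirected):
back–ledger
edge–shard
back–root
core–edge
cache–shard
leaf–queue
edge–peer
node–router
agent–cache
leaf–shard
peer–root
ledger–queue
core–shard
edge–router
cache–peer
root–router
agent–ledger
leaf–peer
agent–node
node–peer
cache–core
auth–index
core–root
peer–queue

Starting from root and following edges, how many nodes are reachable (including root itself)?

BFS from root visits: root, back, core, peer, router, ledger, cache, edge, shard, leaf, node, queue, agent
Reachable nodes: 13 of 15 total.

13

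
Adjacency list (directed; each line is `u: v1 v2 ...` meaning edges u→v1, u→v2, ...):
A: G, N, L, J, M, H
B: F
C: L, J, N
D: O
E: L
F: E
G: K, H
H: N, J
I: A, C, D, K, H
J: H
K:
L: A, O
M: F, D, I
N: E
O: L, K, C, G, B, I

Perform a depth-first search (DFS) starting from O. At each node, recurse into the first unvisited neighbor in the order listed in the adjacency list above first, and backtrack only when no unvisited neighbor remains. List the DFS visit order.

Visit O
O → L
L → A
A → G
G → K
G → H
H → N
N → E
H → J
A → M
M → F
M → D
M → I
I → C
O → B

O -> L -> A -> G -> K -> H -> N -> E -> J -> M -> F -> D -> I -> C -> B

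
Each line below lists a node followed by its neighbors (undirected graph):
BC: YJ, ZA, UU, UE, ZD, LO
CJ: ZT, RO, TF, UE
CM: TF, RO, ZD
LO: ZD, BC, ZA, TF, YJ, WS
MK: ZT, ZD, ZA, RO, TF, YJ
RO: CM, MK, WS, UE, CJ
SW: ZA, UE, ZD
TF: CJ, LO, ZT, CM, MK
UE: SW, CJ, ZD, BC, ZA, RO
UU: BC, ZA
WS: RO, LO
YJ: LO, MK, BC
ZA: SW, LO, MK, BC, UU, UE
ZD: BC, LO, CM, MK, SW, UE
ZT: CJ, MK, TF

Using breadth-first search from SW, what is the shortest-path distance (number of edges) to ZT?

Level 0: SW
Level 1: UE, ZA, ZD
Level 2: BC, CJ, CM, LO, MK, RO, UU
Level 3: TF, WS, YJ, ZT
ZT first appears at level 3.

3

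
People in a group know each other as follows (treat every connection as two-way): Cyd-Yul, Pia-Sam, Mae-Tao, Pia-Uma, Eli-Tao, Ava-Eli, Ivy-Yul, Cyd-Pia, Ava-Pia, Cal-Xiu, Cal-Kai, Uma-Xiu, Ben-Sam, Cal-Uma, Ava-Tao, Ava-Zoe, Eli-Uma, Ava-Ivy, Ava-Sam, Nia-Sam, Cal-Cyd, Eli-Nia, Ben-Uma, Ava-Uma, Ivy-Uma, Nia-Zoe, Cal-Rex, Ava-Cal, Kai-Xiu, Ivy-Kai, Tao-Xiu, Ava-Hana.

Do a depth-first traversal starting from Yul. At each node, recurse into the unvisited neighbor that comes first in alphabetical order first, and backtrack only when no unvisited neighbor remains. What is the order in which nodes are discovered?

Yul, Cyd, Cal, Ava, Eli, Nia, Sam, Ben, Uma, Ivy, Kai, Xiu, Tao, Mae, Pia, Zoe, Hana, Rex

Visit Yul
Yul → Cyd
Cyd → Cal
Cal → Ava
Ava → Eli
Eli → Nia
Nia → Sam
Sam → Ben
Ben → Uma
Uma → Ivy
Ivy → Kai
Kai → Xiu
Xiu → Tao
Tao → Mae
Uma → Pia
Nia → Zoe
Ava → Hana
Cal → Rex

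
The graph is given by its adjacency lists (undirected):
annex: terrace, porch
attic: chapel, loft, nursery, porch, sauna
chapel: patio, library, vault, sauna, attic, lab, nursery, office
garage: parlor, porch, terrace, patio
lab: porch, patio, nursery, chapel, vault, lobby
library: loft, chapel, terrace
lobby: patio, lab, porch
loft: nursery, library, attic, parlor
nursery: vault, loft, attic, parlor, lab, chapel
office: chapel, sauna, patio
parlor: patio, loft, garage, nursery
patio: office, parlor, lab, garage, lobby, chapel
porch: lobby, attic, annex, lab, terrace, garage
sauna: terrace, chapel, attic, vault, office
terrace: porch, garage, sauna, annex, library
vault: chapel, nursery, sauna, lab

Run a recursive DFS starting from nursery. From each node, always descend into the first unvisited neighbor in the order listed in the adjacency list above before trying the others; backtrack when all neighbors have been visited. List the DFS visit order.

Visit nursery
nursery → vault
vault → chapel
chapel → patio
patio → office
office → sauna
sauna → terrace
terrace → porch
porch → lobby
lobby → lab
porch → attic
attic → loft
loft → library
loft → parlor
parlor → garage
porch → annex

nursery → vault → chapel → patio → office → sauna → terrace → porch → lobby → lab → attic → loft → library → parlor → garage → annex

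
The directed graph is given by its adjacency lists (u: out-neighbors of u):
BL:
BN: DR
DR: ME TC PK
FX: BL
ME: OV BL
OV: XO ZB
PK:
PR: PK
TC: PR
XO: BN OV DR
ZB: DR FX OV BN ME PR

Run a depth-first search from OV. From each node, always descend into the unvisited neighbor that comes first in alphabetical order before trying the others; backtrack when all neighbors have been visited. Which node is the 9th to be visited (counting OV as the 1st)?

PR

Visit OV
OV → XO
XO → BN
BN → DR
DR → ME
ME → BL
DR → PK
DR → TC
TC → PR
OV → ZB
ZB → FX

Visit order: OV, XO, BN, DR, ME, BL, PK, TC, PR, ZB, FX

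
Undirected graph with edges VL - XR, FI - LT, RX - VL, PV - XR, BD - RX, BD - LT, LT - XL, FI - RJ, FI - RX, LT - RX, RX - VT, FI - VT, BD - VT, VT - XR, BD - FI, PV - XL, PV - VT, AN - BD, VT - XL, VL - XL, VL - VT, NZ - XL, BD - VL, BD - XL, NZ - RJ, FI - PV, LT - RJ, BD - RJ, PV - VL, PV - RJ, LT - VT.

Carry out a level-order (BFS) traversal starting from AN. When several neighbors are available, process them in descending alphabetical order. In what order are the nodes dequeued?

AN -> BD -> XL -> VT -> VL -> RX -> RJ -> LT -> FI -> PV -> NZ -> XR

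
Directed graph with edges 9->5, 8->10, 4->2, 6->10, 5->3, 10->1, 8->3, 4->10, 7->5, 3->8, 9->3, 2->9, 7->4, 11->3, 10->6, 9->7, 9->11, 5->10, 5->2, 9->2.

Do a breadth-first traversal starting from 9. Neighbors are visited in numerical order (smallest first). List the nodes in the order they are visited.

9, 2, 3, 5, 7, 11, 8, 10, 4, 1, 6

Visit 9; enqueue 2, 3, 5, 7, 11 → queue [2, 3, 5, 7, 11]
Visit 2 → queue [3, 5, 7, 11]
Visit 3; enqueue 8 → queue [5, 7, 11, 8]
Visit 5; enqueue 10 → queue [7, 11, 8, 10]
Visit 7; enqueue 4 → queue [11, 8, 10, 4]
Visit 11 → queue [8, 10, 4]
Visit 8 → queue [10, 4]
Visit 10; enqueue 1, 6 → queue [4, 1, 6]
Visit 4 → queue [1, 6]
Visit 1 → queue [6]
Visit 6 → queue []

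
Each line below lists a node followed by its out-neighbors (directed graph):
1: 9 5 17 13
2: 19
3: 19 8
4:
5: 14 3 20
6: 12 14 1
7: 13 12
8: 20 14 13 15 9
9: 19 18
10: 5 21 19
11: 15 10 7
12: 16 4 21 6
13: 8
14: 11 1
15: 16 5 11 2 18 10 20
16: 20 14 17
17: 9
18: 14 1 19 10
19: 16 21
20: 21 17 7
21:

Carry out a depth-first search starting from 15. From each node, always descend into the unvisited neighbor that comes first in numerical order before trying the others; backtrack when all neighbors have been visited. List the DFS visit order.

15, 2, 19, 16, 14, 1, 5, 3, 8, 9, 18, 10, 21, 13, 20, 7, 12, 4, 6, 17, 11

Visit 15
15 → 2
2 → 19
19 → 16
16 → 14
14 → 1
1 → 5
5 → 3
3 → 8
8 → 9
9 → 18
18 → 10
10 → 21
8 → 13
8 → 20
20 → 7
7 → 12
12 → 4
12 → 6
20 → 17
14 → 11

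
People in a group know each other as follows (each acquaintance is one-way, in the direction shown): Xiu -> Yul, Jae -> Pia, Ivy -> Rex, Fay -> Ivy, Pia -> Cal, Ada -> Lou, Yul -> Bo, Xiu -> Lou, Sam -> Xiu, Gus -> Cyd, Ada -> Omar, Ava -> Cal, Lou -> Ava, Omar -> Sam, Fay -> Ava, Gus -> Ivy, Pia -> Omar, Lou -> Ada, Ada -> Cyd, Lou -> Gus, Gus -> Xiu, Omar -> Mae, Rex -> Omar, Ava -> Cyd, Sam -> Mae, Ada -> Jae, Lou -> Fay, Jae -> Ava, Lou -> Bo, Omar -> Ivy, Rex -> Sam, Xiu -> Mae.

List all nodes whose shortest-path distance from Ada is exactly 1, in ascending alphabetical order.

Cyd, Jae, Lou, Omar

Level 0: Ada
Level 1: Cyd, Jae, Lou, Omar
Level 2: Ava, Bo, Fay, Gus, Ivy, Mae, Pia, Sam
Level 3: Cal, Rex, Xiu
Level 4: Yul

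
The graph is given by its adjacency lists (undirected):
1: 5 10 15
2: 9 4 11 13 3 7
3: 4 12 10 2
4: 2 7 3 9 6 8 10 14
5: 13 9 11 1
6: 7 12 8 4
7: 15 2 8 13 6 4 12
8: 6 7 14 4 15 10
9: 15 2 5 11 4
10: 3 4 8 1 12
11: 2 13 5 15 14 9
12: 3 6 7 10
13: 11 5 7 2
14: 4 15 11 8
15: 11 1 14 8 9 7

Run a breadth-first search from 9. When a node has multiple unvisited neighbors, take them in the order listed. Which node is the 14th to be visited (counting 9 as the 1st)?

Visit 9; enqueue 15, 2, 5, 11, 4 → queue [15, 2, 5, 11, 4]
Visit 15; enqueue 1, 14, 8, 7 → queue [2, 5, 11, 4, 1, 14, 8, 7]
Visit 2; enqueue 13, 3 → queue [5, 11, 4, 1, 14, 8, 7, 13, 3]
Visit 5 → queue [11, 4, 1, 14, 8, 7, 13, 3]
Visit 11 → queue [4, 1, 14, 8, 7, 13, 3]
Visit 4; enqueue 6, 10 → queue [1, 14, 8, 7, 13, 3, 6, 10]
Visit 1 → queue [14, 8, 7, 13, 3, 6, 10]
Visit 14 → queue [8, 7, 13, 3, 6, 10]
Visit 8 → queue [7, 13, 3, 6, 10]
Visit 7; enqueue 12 → queue [13, 3, 6, 10, 12]
Visit 13 → queue [3, 6, 10, 12]
Visit 3 → queue [6, 10, 12]
Visit 6 → queue [10, 12]
Visit 10 → queue [12]
Visit 12 → queue []

Visit order: 9, 15, 2, 5, 11, 4, 1, 14, 8, 7, 13, 3, 6, 10, 12

10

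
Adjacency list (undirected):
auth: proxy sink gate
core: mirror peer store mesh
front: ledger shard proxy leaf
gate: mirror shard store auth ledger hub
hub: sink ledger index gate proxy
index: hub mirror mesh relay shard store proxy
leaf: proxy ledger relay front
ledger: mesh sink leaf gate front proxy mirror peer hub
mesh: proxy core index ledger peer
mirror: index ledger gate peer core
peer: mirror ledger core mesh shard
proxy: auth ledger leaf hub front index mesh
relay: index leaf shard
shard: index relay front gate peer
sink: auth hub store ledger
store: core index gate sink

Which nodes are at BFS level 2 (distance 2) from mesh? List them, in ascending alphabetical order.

Level 0: mesh
Level 1: core, index, ledger, peer, proxy
Level 2: auth, front, gate, hub, leaf, mirror, relay, shard, sink, store

auth, front, gate, hub, leaf, mirror, relay, shard, sink, store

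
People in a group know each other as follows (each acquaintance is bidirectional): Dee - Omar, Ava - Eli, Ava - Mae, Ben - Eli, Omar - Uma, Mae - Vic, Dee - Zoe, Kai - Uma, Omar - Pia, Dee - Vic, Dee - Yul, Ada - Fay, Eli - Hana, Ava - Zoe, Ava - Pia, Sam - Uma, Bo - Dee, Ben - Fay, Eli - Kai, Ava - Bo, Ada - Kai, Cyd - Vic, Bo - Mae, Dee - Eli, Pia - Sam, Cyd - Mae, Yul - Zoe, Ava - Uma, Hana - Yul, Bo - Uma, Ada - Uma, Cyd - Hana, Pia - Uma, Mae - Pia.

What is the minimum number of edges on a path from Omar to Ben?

Level 0: Omar
Level 1: Dee, Pia, Uma
Level 2: Ada, Ava, Bo, Eli, Kai, Mae, Sam, Vic, Yul, Zoe
Level 3: Ben, Cyd, Fay, Hana
Ben first appears at level 3.

3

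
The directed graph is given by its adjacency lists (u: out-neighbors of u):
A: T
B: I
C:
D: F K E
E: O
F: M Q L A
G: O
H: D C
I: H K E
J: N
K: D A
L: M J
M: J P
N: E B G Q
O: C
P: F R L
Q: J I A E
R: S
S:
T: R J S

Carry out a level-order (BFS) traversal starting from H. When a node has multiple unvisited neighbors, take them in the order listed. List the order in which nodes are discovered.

Visit H; enqueue D, C → queue [D, C]
Visit D; enqueue F, K, E → queue [C, F, K, E]
Visit C → queue [F, K, E]
Visit F; enqueue M, Q, L, A → queue [K, E, M, Q, L, A]
Visit K → queue [E, M, Q, L, A]
Visit E; enqueue O → queue [M, Q, L, A, O]
Visit M; enqueue J, P → queue [Q, L, A, O, J, P]
Visit Q; enqueue I → queue [L, A, O, J, P, I]
Visit L → queue [A, O, J, P, I]
Visit A; enqueue T → queue [O, J, P, I, T]
Visit O → queue [J, P, I, T]
Visit J; enqueue N → queue [P, I, T, N]
Visit P; enqueue R → queue [I, T, N, R]
Visit I → queue [T, N, R]
Visit T; enqueue S → queue [N, R, S]
Visit N; enqueue B, G → queue [R, S, B, G]
Visit R → queue [S, B, G]
Visit S → queue [B, G]
Visit B → queue [G]
Visit G → queue []

H -> D -> C -> F -> K -> E -> M -> Q -> L -> A -> O -> J -> P -> I -> T -> N -> R -> S -> B -> G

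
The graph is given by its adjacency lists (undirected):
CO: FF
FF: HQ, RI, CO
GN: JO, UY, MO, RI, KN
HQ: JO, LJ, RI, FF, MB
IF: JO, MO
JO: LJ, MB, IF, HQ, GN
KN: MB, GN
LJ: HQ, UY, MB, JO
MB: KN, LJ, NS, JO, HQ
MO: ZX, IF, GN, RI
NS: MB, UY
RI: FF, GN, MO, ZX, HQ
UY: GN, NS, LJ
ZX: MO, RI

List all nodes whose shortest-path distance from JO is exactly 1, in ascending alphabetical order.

GN, HQ, IF, LJ, MB

Level 0: JO
Level 1: GN, HQ, IF, LJ, MB
Level 2: FF, KN, MO, NS, RI, UY
Level 3: CO, ZX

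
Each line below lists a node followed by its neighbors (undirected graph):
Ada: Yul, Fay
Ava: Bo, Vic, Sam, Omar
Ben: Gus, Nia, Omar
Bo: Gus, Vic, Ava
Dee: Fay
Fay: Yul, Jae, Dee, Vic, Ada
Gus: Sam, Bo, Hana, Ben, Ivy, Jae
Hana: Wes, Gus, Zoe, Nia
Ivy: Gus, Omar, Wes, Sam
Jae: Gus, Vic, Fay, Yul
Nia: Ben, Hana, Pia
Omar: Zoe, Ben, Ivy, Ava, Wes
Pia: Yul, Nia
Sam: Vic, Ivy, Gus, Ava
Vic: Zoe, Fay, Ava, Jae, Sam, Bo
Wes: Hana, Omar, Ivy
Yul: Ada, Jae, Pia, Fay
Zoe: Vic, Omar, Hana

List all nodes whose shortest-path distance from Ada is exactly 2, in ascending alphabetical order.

Dee, Jae, Pia, Vic

Level 0: Ada
Level 1: Fay, Yul
Level 2: Dee, Jae, Pia, Vic
Level 3: Ava, Bo, Gus, Nia, Sam, Zoe
Level 4: Ben, Hana, Ivy, Omar
Level 5: Wes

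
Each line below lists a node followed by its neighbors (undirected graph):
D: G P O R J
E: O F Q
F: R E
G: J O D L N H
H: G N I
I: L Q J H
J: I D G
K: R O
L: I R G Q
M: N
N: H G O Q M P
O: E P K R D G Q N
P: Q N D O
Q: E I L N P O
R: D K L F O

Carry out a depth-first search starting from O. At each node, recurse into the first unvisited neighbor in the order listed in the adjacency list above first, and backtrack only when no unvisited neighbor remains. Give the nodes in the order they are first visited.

O -> E -> F -> R -> D -> G -> J -> I -> L -> Q -> N -> H -> M -> P -> K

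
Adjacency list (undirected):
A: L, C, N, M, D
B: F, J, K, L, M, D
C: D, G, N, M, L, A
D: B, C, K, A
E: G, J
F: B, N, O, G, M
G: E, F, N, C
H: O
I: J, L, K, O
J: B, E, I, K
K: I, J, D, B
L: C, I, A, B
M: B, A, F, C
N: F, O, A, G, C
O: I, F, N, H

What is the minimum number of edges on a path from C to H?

3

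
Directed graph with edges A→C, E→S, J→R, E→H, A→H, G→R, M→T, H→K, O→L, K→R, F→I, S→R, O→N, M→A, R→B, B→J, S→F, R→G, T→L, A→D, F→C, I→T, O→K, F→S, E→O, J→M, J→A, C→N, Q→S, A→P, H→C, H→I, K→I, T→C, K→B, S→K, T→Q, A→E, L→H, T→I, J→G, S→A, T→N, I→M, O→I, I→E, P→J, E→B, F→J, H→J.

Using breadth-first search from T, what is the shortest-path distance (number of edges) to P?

4

Level 0: T
Level 1: C, I, L, N, Q
Level 2: E, H, M, S
Level 3: A, B, F, J, K, O, R
Level 4: D, G, P
P first appears at level 4.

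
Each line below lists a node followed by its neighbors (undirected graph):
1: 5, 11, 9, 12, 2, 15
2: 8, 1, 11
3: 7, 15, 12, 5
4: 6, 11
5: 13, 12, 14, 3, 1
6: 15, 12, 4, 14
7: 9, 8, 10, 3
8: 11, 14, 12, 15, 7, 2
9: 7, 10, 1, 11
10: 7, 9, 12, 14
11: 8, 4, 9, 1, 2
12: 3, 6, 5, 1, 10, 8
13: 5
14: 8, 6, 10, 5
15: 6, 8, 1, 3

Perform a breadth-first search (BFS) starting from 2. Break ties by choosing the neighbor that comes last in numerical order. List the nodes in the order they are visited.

2, 11, 8, 1, 9, 4, 15, 14, 12, 7, 5, 10, 6, 3, 13

Visit 2; enqueue 11, 8, 1 → queue [11, 8, 1]
Visit 11; enqueue 9, 4 → queue [8, 1, 9, 4]
Visit 8; enqueue 15, 14, 12, 7 → queue [1, 9, 4, 15, 14, 12, 7]
Visit 1; enqueue 5 → queue [9, 4, 15, 14, 12, 7, 5]
Visit 9; enqueue 10 → queue [4, 15, 14, 12, 7, 5, 10]
Visit 4; enqueue 6 → queue [15, 14, 12, 7, 5, 10, 6]
Visit 15; enqueue 3 → queue [14, 12, 7, 5, 10, 6, 3]
Visit 14 → queue [12, 7, 5, 10, 6, 3]
Visit 12 → queue [7, 5, 10, 6, 3]
Visit 7 → queue [5, 10, 6, 3]
Visit 5; enqueue 13 → queue [10, 6, 3, 13]
Visit 10 → queue [6, 3, 13]
Visit 6 → queue [3, 13]
Visit 3 → queue [13]
Visit 13 → queue []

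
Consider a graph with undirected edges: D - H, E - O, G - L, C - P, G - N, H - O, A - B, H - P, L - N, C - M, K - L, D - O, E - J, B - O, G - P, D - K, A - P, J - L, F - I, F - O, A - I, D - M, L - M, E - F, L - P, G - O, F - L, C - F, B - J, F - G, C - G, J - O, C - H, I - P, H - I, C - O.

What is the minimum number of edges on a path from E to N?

3

Level 0: E
Level 1: F, J, O
Level 2: B, C, D, G, H, I, L
Level 3: A, K, M, N, P
N first appears at level 3.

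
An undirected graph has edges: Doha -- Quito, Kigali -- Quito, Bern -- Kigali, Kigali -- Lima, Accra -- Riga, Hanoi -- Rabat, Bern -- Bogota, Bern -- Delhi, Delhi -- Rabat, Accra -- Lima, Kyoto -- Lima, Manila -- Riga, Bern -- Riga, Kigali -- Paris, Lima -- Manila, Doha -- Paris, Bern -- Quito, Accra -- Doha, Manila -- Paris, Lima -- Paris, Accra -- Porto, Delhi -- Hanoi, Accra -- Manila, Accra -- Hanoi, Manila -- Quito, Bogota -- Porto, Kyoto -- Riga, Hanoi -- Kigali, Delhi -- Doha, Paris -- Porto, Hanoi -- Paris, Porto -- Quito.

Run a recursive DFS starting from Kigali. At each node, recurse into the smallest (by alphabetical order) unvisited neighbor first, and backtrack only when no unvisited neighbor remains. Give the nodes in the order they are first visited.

Visit Kigali
Kigali → Bern
Bern → Bogota
Bogota → Porto
Porto → Accra
Accra → Doha
Doha → Delhi
Delhi → Hanoi
Hanoi → Paris
Paris → Lima
Lima → Kyoto
Kyoto → Riga
Riga → Manila
Manila → Quito
Hanoi → Rabat

Kigali, Bern, Bogota, Porto, Accra, Doha, Delhi, Hanoi, Paris, Lima, Kyoto, Riga, Manila, Quito, Rabat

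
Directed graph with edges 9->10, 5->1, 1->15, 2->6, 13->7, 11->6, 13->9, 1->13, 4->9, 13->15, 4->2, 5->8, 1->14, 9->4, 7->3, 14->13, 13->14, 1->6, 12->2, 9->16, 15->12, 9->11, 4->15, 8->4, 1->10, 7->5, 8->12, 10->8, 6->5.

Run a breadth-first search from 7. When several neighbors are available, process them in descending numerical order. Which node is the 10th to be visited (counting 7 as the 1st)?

13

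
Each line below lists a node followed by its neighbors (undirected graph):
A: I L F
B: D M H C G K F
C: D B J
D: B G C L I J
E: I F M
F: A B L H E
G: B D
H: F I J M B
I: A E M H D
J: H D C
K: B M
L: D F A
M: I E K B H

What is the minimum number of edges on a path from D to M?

Level 0: D
Level 1: B, C, G, I, J, L
Level 2: A, E, F, H, K, M
M first appears at level 2.

2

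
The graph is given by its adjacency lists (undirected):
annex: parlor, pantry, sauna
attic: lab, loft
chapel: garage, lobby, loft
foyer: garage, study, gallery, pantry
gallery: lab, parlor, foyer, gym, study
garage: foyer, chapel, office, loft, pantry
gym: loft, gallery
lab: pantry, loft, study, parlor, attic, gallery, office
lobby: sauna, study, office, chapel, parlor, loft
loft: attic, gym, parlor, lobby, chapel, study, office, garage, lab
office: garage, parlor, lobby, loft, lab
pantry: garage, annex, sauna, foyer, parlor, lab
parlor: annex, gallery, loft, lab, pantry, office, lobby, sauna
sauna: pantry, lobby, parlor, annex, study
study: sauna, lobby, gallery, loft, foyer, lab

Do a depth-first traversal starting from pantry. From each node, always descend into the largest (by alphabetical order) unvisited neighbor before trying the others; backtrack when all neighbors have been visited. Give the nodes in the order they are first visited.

pantry -> sauna -> study -> loft -> parlor -> office -> lobby -> chapel -> garage -> foyer -> gallery -> lab -> attic -> gym -> annex

Visit pantry
pantry → sauna
sauna → study
study → loft
loft → parlor
parlor → office
office → lobby
lobby → chapel
chapel → garage
garage → foyer
foyer → gallery
gallery → lab
lab → attic
gallery → gym
parlor → annex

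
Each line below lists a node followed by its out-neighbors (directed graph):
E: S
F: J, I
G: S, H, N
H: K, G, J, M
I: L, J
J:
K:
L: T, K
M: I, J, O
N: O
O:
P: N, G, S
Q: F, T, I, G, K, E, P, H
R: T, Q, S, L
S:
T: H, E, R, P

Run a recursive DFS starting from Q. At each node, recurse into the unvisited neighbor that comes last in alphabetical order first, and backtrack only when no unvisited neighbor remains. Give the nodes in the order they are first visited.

Q -> T -> R -> S -> L -> K -> P -> N -> O -> G -> H -> M -> J -> I -> E -> F

Visit Q
Q → T
T → R
R → S
R → L
L → K
T → P
P → N
N → O
P → G
G → H
H → M
M → J
M → I
T → E
Q → F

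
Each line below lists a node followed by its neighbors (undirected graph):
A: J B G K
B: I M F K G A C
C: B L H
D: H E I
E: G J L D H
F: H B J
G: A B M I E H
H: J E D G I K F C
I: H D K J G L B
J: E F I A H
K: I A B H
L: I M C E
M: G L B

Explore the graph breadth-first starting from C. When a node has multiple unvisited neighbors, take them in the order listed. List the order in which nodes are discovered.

C, B, L, H, I, M, F, K, G, A, E, J, D

Visit C; enqueue B, L, H → queue [B, L, H]
Visit B; enqueue I, M, F, K, G, A → queue [L, H, I, M, F, K, G, A]
Visit L; enqueue E → queue [H, I, M, F, K, G, A, E]
Visit H; enqueue J, D → queue [I, M, F, K, G, A, E, J, D]
Visit I → queue [M, F, K, G, A, E, J, D]
Visit M → queue [F, K, G, A, E, J, D]
Visit F → queue [K, G, A, E, J, D]
Visit K → queue [G, A, E, J, D]
Visit G → queue [A, E, J, D]
Visit A → queue [E, J, D]
Visit E → queue [J, D]
Visit J → queue [D]
Visit D → queue []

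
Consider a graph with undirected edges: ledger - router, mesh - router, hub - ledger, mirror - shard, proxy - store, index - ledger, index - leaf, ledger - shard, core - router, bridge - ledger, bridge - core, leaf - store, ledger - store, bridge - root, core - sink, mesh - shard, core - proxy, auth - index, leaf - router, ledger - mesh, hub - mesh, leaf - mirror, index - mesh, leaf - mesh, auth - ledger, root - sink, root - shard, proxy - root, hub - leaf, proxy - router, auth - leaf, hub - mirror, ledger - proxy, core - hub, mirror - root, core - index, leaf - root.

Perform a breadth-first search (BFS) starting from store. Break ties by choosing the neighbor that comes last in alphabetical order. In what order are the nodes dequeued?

Visit store; enqueue proxy, ledger, leaf → queue [proxy, ledger, leaf]
Visit proxy; enqueue router, root, core → queue [ledger, leaf, router, root, core]
Visit ledger; enqueue shard, mesh, index, hub, bridge, auth → queue [leaf, router, root, core, shard, mesh, index, hub, bridge, auth]
Visit leaf; enqueue mirror → queue [router, root, core, shard, mesh, index, hub, bridge, auth, mirror]
Visit router → queue [root, core, shard, mesh, index, hub, bridge, auth, mirror]
Visit root; enqueue sink → queue [core, shard, mesh, index, hub, bridge, auth, mirror, sink]
Visit core → queue [shard, mesh, index, hub, bridge, auth, mirror, sink]
Visit shard → queue [mesh, index, hub, bridge, auth, mirror, sink]
Visit mesh → queue [index, hub, bridge, auth, mirror, sink]
Visit index → queue [hub, bridge, auth, mirror, sink]
Visit hub → queue [bridge, auth, mirror, sink]
Visit bridge → queue [auth, mirror, sink]
Visit auth → queue [mirror, sink]
Visit mirror → queue [sink]
Visit sink → queue []

store, proxy, ledger, leaf, router, root, core, shard, mesh, index, hub, bridge, auth, mirror, sink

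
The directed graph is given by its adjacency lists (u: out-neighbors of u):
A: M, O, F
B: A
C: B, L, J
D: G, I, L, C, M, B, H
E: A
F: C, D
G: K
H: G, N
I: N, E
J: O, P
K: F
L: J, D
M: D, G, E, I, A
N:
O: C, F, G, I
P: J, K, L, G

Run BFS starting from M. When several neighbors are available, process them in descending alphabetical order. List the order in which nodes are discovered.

Visit M; enqueue I, G, E, D, A → queue [I, G, E, D, A]
Visit I; enqueue N → queue [G, E, D, A, N]
Visit G; enqueue K → queue [E, D, A, N, K]
Visit E → queue [D, A, N, K]
Visit D; enqueue L, H, C, B → queue [A, N, K, L, H, C, B]
Visit A; enqueue O, F → queue [N, K, L, H, C, B, O, F]
Visit N → queue [K, L, H, C, B, O, F]
Visit K → queue [L, H, C, B, O, F]
Visit L; enqueue J → queue [H, C, B, O, F, J]
Visit H → queue [C, B, O, F, J]
Visit C → queue [B, O, F, J]
Visit B → queue [O, F, J]
Visit O → queue [F, J]
Visit F → queue [J]
Visit J; enqueue P → queue [P]
Visit P → queue []

M, I, G, E, D, A, N, K, L, H, C, B, O, F, J, P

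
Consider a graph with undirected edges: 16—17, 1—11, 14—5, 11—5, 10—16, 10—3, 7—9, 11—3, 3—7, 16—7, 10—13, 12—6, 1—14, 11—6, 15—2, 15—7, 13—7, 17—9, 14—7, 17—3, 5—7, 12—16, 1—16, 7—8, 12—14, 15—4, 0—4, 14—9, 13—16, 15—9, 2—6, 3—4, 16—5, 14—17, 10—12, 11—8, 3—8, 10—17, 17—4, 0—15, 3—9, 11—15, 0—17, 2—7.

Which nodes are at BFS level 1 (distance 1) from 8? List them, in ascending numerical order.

3, 7, 11

Level 0: 8
Level 1: 3, 7, 11
Level 2: 1, 2, 4, 5, 6, 9, 10, 13, 14, 15, 16, 17
Level 3: 0, 12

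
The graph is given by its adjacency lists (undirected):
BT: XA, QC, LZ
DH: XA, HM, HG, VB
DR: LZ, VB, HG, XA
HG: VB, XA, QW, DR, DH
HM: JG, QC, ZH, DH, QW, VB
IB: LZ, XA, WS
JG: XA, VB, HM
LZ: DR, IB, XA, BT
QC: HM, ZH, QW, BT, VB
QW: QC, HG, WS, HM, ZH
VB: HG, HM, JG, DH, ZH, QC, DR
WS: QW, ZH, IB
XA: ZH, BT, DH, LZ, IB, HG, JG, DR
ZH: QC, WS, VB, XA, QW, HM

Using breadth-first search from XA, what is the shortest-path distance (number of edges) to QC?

Level 0: XA
Level 1: BT, DH, DR, HG, IB, JG, LZ, ZH
Level 2: HM, QC, QW, VB, WS
QC first appears at level 2.

2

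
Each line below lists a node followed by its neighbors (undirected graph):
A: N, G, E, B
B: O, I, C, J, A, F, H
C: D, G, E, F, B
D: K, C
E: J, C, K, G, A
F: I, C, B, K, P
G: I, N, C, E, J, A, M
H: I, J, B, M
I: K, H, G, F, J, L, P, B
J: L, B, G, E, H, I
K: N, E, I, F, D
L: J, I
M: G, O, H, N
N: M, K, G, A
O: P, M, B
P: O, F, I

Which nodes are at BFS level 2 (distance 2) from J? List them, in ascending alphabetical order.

A, C, F, K, M, N, O, P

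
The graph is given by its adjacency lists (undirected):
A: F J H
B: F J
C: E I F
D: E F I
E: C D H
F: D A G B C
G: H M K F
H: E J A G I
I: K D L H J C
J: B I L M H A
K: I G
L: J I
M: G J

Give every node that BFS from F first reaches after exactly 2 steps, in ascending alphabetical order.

E, H, I, J, K, M

Level 0: F
Level 1: A, B, C, D, G
Level 2: E, H, I, J, K, M
Level 3: L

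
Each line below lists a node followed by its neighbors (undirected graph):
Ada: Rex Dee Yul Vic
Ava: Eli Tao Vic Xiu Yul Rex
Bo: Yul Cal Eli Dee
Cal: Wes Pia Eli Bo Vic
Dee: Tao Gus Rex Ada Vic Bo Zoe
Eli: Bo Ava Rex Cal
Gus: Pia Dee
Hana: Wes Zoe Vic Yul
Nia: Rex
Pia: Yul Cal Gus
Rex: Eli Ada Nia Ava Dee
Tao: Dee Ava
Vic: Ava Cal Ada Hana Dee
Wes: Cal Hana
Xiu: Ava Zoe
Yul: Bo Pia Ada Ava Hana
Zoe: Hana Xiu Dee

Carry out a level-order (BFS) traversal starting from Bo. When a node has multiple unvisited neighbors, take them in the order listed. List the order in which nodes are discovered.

Bo -> Yul -> Cal -> Eli -> Dee -> Pia -> Ada -> Ava -> Hana -> Wes -> Vic -> Rex -> Tao -> Gus -> Zoe -> Xiu -> Nia

Visit Bo; enqueue Yul, Cal, Eli, Dee → queue [Yul, Cal, Eli, Dee]
Visit Yul; enqueue Pia, Ada, Ava, Hana → queue [Cal, Eli, Dee, Pia, Ada, Ava, Hana]
Visit Cal; enqueue Wes, Vic → queue [Eli, Dee, Pia, Ada, Ava, Hana, Wes, Vic]
Visit Eli; enqueue Rex → queue [Dee, Pia, Ada, Ava, Hana, Wes, Vic, Rex]
Visit Dee; enqueue Tao, Gus, Zoe → queue [Pia, Ada, Ava, Hana, Wes, Vic, Rex, Tao, Gus, Zoe]
Visit Pia → queue [Ada, Ava, Hana, Wes, Vic, Rex, Tao, Gus, Zoe]
Visit Ada → queue [Ava, Hana, Wes, Vic, Rex, Tao, Gus, Zoe]
Visit Ava; enqueue Xiu → queue [Hana, Wes, Vic, Rex, Tao, Gus, Zoe, Xiu]
Visit Hana → queue [Wes, Vic, Rex, Tao, Gus, Zoe, Xiu]
Visit Wes → queue [Vic, Rex, Tao, Gus, Zoe, Xiu]
Visit Vic → queue [Rex, Tao, Gus, Zoe, Xiu]
Visit Rex; enqueue Nia → queue [Tao, Gus, Zoe, Xiu, Nia]
Visit Tao → queue [Gus, Zoe, Xiu, Nia]
Visit Gus → queue [Zoe, Xiu, Nia]
Visit Zoe → queue [Xiu, Nia]
Visit Xiu → queue [Nia]
Visit Nia → queue []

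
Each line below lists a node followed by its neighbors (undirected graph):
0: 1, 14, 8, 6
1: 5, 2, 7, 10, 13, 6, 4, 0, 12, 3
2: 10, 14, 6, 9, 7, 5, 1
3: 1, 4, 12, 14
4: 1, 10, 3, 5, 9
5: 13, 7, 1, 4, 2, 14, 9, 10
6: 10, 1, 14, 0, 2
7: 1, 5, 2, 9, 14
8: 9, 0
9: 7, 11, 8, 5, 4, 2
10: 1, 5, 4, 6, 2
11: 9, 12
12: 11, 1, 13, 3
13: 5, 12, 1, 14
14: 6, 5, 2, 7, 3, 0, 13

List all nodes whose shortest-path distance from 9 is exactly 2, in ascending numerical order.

0, 1, 3, 6, 10, 12, 13, 14

Level 0: 9
Level 1: 2, 4, 5, 7, 8, 11
Level 2: 0, 1, 3, 6, 10, 12, 13, 14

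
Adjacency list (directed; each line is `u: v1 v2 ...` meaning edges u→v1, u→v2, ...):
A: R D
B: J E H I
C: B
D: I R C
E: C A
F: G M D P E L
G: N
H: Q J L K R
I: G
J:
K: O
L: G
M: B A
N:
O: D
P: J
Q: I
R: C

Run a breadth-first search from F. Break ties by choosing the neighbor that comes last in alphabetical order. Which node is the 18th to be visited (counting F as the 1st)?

Visit F; enqueue P, M, L, G, E, D → queue [P, M, L, G, E, D]
Visit P; enqueue J → queue [M, L, G, E, D, J]
Visit M; enqueue B, A → queue [L, G, E, D, J, B, A]
Visit L → queue [G, E, D, J, B, A]
Visit G; enqueue N → queue [E, D, J, B, A, N]
Visit E; enqueue C → queue [D, J, B, A, N, C]
Visit D; enqueue R, I → queue [J, B, A, N, C, R, I]
Visit J → queue [B, A, N, C, R, I]
Visit B; enqueue H → queue [A, N, C, R, I, H]
Visit A → queue [N, C, R, I, H]
Visit N → queue [C, R, I, H]
Visit C → queue [R, I, H]
Visit R → queue [I, H]
Visit I → queue [H]
Visit H; enqueue Q, K → queue [Q, K]
Visit Q → queue [K]
Visit K; enqueue O → queue [O]
Visit O → queue []

Visit order: F, P, M, L, G, E, D, J, B, A, N, C, R, I, H, Q, K, O

O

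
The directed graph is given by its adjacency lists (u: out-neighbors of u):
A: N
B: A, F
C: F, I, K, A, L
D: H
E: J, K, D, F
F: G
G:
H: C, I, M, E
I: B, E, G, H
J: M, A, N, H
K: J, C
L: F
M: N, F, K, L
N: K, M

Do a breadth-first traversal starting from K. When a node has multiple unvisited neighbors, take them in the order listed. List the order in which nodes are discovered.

Visit K; enqueue J, C → queue [J, C]
Visit J; enqueue M, A, N, H → queue [C, M, A, N, H]
Visit C; enqueue F, I, L → queue [M, A, N, H, F, I, L]
Visit M → queue [A, N, H, F, I, L]
Visit A → queue [N, H, F, I, L]
Visit N → queue [H, F, I, L]
Visit H; enqueue E → queue [F, I, L, E]
Visit F; enqueue G → queue [I, L, E, G]
Visit I; enqueue B → queue [L, E, G, B]
Visit L → queue [E, G, B]
Visit E; enqueue D → queue [G, B, D]
Visit G → queue [B, D]
Visit B → queue [D]
Visit D → queue []

K -> J -> C -> M -> A -> N -> H -> F -> I -> L -> E -> G -> B -> D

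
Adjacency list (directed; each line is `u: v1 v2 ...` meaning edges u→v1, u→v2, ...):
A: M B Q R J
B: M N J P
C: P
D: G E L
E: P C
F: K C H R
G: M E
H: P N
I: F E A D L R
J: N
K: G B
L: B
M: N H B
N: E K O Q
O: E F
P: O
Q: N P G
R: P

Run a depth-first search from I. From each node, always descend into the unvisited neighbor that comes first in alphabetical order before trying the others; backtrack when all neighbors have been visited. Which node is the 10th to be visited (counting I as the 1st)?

Visit I
I → A
A → B
B → J
J → N
N → E
E → C
C → P
P → O
O → F
F → H
F → K
K → G
G → M
F → R
N → Q
I → D
D → L

Visit order: I, A, B, J, N, E, C, P, O, F, H, K, G, M, R, Q, D, L

F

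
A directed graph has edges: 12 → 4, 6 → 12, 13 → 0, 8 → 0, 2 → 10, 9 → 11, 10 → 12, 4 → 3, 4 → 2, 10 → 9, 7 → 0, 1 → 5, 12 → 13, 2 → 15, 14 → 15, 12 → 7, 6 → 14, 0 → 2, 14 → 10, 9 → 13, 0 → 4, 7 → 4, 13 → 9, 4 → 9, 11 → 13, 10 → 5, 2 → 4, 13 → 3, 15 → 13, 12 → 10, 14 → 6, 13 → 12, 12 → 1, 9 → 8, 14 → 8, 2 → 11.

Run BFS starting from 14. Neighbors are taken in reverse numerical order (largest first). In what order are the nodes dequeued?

14 -> 15 -> 10 -> 8 -> 6 -> 13 -> 12 -> 9 -> 5 -> 0 -> 3 -> 7 -> 4 -> 1 -> 11 -> 2

Visit 14; enqueue 15, 10, 8, 6 → queue [15, 10, 8, 6]
Visit 15; enqueue 13 → queue [10, 8, 6, 13]
Visit 10; enqueue 12, 9, 5 → queue [8, 6, 13, 12, 9, 5]
Visit 8; enqueue 0 → queue [6, 13, 12, 9, 5, 0]
Visit 6 → queue [13, 12, 9, 5, 0]
Visit 13; enqueue 3 → queue [12, 9, 5, 0, 3]
Visit 12; enqueue 7, 4, 1 → queue [9, 5, 0, 3, 7, 4, 1]
Visit 9; enqueue 11 → queue [5, 0, 3, 7, 4, 1, 11]
Visit 5 → queue [0, 3, 7, 4, 1, 11]
Visit 0; enqueue 2 → queue [3, 7, 4, 1, 11, 2]
Visit 3 → queue [7, 4, 1, 11, 2]
Visit 7 → queue [4, 1, 11, 2]
Visit 4 → queue [1, 11, 2]
Visit 1 → queue [11, 2]
Visit 11 → queue [2]
Visit 2 → queue []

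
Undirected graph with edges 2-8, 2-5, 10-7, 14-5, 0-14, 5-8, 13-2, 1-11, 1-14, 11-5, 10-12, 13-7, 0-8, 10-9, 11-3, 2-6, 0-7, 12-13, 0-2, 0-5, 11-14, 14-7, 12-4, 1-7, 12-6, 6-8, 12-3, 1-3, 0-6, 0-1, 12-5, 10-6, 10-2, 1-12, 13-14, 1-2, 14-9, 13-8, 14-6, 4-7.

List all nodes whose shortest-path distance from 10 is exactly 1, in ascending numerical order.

2, 6, 7, 9, 12

Level 0: 10
Level 1: 2, 6, 7, 9, 12
Level 2: 0, 1, 3, 4, 5, 8, 13, 14
Level 3: 11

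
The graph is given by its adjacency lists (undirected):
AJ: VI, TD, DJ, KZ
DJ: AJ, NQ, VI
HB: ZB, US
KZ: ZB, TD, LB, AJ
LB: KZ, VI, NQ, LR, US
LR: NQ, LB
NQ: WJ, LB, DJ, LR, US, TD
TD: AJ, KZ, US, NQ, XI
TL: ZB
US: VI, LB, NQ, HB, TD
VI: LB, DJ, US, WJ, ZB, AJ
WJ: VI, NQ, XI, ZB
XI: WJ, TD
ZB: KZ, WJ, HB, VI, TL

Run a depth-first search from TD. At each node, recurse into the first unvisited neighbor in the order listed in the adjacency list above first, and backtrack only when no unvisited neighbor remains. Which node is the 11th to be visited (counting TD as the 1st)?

US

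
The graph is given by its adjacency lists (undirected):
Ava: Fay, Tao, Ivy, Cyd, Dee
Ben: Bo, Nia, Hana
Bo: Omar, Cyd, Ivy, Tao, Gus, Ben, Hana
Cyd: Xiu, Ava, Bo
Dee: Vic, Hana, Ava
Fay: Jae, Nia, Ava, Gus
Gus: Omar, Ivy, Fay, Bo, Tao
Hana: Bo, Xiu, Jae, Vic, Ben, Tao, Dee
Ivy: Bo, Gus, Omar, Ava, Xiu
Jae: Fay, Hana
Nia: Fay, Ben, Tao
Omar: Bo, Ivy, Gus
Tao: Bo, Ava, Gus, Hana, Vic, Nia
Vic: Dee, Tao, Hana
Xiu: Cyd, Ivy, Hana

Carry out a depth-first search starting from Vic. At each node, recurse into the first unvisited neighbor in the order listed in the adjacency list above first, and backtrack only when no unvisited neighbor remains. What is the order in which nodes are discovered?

Vic, Dee, Hana, Bo, Omar, Ivy, Gus, Fay, Jae, Nia, Ben, Tao, Ava, Cyd, Xiu

Visit Vic
Vic → Dee
Dee → Hana
Hana → Bo
Bo → Omar
Omar → Ivy
Ivy → Gus
Gus → Fay
Fay → Jae
Fay → Nia
Nia → Ben
Nia → Tao
Tao → Ava
Ava → Cyd
Cyd → Xiu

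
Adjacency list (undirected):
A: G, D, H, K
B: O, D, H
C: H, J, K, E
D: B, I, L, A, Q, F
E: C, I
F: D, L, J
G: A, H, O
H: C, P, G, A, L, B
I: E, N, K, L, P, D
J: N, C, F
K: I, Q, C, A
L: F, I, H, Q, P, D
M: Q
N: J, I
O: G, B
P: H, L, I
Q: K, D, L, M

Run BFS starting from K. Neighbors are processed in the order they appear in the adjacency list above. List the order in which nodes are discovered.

Visit K; enqueue I, Q, C, A → queue [I, Q, C, A]
Visit I; enqueue E, N, L, P, D → queue [Q, C, A, E, N, L, P, D]
Visit Q; enqueue M → queue [C, A, E, N, L, P, D, M]
Visit C; enqueue H, J → queue [A, E, N, L, P, D, M, H, J]
Visit A; enqueue G → queue [E, N, L, P, D, M, H, J, G]
Visit E → queue [N, L, P, D, M, H, J, G]
Visit N → queue [L, P, D, M, H, J, G]
Visit L; enqueue F → queue [P, D, M, H, J, G, F]
Visit P → queue [D, M, H, J, G, F]
Visit D; enqueue B → queue [M, H, J, G, F, B]
Visit M → queue [H, J, G, F, B]
Visit H → queue [J, G, F, B]
Visit J → queue [G, F, B]
Visit G; enqueue O → queue [F, B, O]
Visit F → queue [B, O]
Visit B → queue [O]
Visit O → queue []

K I Q C A E N L P D M H J G F B O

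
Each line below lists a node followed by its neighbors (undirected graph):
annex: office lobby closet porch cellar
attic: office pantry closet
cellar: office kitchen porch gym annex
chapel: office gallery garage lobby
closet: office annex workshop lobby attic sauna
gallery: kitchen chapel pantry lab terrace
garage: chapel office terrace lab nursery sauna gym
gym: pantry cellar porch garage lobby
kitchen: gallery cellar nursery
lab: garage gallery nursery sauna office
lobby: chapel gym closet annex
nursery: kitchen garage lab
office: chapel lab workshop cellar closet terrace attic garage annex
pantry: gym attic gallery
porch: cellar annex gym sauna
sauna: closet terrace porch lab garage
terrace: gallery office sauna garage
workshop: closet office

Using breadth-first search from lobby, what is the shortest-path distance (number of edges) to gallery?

2

Level 0: lobby
Level 1: annex, chapel, closet, gym
Level 2: attic, cellar, gallery, garage, office, pantry, porch, sauna, workshop
Level 3: kitchen, lab, nursery, terrace
gallery first appears at level 2.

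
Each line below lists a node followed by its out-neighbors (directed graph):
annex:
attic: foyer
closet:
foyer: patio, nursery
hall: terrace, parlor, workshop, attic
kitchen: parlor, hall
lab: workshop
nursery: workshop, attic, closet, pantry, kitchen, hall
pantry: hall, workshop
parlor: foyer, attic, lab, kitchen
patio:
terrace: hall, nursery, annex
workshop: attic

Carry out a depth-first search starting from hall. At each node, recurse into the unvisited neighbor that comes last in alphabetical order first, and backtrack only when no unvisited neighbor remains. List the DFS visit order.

Visit hall
hall → workshop
workshop → attic
attic → foyer
foyer → patio
foyer → nursery
nursery → pantry
nursery → kitchen
kitchen → parlor
parlor → lab
nursery → closet
hall → terrace
terrace → annex

hall → workshop → attic → foyer → patio → nursery → pantry → kitchen → parlor → lab → closet → terrace → annex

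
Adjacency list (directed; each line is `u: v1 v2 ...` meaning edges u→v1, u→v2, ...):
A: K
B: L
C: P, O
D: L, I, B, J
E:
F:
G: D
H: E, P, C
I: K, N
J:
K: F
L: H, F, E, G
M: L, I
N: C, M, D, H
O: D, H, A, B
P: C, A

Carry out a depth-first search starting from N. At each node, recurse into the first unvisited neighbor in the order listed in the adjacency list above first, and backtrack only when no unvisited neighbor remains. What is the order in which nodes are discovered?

N C P A K F O D L H E G I B J M

Visit N
N → C
C → P
P → A
A → K
K → F
C → O
O → D
D → L
L → H
H → E
L → G
D → I
D → B
D → J
N → M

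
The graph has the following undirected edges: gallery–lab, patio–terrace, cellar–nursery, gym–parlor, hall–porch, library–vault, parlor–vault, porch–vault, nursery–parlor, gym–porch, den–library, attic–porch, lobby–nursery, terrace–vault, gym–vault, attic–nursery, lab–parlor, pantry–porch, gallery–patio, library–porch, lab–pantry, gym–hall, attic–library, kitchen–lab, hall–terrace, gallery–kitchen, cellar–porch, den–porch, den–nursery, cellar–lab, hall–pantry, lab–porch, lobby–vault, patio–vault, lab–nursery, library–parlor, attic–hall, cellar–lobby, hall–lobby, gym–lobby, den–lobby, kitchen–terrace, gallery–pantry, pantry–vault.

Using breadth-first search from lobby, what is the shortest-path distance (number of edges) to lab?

2

Level 0: lobby
Level 1: cellar, den, gym, hall, nursery, vault
Level 2: attic, lab, library, pantry, parlor, patio, porch, terrace
Level 3: gallery, kitchen
lab first appears at level 2.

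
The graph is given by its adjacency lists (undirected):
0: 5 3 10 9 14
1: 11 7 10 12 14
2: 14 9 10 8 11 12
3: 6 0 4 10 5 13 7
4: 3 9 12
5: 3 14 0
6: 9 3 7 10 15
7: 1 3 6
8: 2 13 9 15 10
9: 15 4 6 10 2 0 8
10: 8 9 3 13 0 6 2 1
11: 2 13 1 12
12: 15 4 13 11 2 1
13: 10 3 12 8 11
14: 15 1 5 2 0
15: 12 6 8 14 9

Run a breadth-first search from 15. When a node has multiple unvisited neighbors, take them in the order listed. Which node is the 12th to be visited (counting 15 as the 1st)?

Visit 15; enqueue 12, 6, 8, 14, 9 → queue [12, 6, 8, 14, 9]
Visit 12; enqueue 4, 13, 11, 2, 1 → queue [6, 8, 14, 9, 4, 13, 11, 2, 1]
Visit 6; enqueue 3, 7, 10 → queue [8, 14, 9, 4, 13, 11, 2, 1, 3, 7, 10]
Visit 8 → queue [14, 9, 4, 13, 11, 2, 1, 3, 7, 10]
Visit 14; enqueue 5, 0 → queue [9, 4, 13, 11, 2, 1, 3, 7, 10, 5, 0]
Visit 9 → queue [4, 13, 11, 2, 1, 3, 7, 10, 5, 0]
Visit 4 → queue [13, 11, 2, 1, 3, 7, 10, 5, 0]
Visit 13 → queue [11, 2, 1, 3, 7, 10, 5, 0]
Visit 11 → queue [2, 1, 3, 7, 10, 5, 0]
Visit 2 → queue [1, 3, 7, 10, 5, 0]
Visit 1 → queue [3, 7, 10, 5, 0]
Visit 3 → queue [7, 10, 5, 0]
Visit 7 → queue [10, 5, 0]
Visit 10 → queue [5, 0]
Visit 5 → queue [0]
Visit 0 → queue []

Visit order: 15, 12, 6, 8, 14, 9, 4, 13, 11, 2, 1, 3, 7, 10, 5, 0

3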